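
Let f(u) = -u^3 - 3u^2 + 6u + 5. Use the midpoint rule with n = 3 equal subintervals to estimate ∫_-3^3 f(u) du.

-18

Δu = (3 − (-3))/3 = 2.
Midpoints: -2, 0, 2.
f(-2) = -11, f(0) = 5, f(2) = -3.
Sum = Δu · [f(-2) + f(0) + f(2)].
Sum = -18.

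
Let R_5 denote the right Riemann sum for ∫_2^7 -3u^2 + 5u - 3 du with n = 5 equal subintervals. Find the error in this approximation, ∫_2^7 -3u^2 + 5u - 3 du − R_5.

57.5

Exact integral: ∫_2^7 f(u) du = -237.5.
R_5 = -295.
Error = -237.5 − (-295) = 57.5.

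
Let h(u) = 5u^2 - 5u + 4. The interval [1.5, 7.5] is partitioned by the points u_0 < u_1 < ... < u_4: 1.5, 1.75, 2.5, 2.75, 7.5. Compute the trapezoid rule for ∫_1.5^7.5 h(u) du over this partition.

676.1875

Subinterval widths: 0.25, 0.75, 0.25, 4.75.
h(1.5) = 7.75, h(1.75) = 10.5625, h(2.5) = 22.75, h(2.75) = 28.0625, h(7.5) = 247.75.
On each subinterval the trapezoid contributes (Δu_i/2)·[h(u_{i-1}) + h(u_i)].
Sum = 676.1875.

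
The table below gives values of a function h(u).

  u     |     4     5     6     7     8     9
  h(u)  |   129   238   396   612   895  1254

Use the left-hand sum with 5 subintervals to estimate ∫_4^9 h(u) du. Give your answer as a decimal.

2270

Δu = 1.
Sum = 1·[129 + 238 + 396 + 612 + 895] = 2270.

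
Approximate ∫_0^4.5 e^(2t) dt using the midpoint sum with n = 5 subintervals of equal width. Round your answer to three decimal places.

3551.757

Δt = (4.5 − 0)/5 = 0.9.
Midpoints: 0.45, 1.35, 2.25, 3.15, 4.05.
f(0.45) ≈ 2.460, f(1.35) ≈ 14.880, f(2.25) ≈ 90.017, f(3.15) ≈ 544.572, f(4.05) ≈ 3294.468.
Sum = Δt · [f(0.45) + f(1.35) + f(2.25) + f(3.15) + f(4.05)].
Sum ≈ 3551.757.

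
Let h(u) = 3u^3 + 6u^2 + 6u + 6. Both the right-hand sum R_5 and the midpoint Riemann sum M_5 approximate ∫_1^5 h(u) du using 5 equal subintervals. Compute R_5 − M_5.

237.12

R_5 = 1042.08.
M_5 = 804.96.
R_5 − M_5 = 237.12.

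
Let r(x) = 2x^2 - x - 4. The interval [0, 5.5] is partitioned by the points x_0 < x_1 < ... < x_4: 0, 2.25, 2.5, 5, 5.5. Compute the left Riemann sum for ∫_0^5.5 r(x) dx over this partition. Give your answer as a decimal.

Subinterval widths: 2.25, 0.25, 2.5, 0.5.
Left endpoints: 0, 2.25, 2.5, 5.
r(0) = -4, r(2.25) = 3.875, r(2.5) = 6, r(5) = 41.
Sum = Σ Δx_i · r(x_i).
Sum = 27.46875.

27.46875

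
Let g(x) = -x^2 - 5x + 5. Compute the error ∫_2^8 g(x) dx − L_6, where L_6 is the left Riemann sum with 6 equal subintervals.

-44

Exact integral: ∫_2^8 g(x) dx = -288.
L_6 = -244.
Error = -288 − (-244) = -44.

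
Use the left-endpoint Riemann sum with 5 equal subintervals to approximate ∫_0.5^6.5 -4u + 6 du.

-33.6

Δu = (6.5 − 0.5)/5 = 1.2.
Left endpoints: 0.5, 1.7, 2.9, 4.1, 5.3.
f(0.5) = 4, f(1.7) = -0.8, f(2.9) = -5.6, f(4.1) = -10.4, f(5.3) = -15.2.
Sum = Δu · [f(0.5) + f(1.7) + f(2.9) + f(4.1) + f(5.3)].
Sum = -33.6.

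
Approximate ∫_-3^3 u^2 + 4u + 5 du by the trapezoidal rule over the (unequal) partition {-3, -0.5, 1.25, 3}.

52.390625

Subinterval widths: 2.5, 1.75, 1.75.
f(-3) = 2, f(-0.5) = 3.25, f(1.25) = 11.5625, f(3) = 26.
On each subinterval the trapezoid contributes (Δu_i/2)·[f(u_{i-1}) + f(u_i)].
Sum = 52.390625.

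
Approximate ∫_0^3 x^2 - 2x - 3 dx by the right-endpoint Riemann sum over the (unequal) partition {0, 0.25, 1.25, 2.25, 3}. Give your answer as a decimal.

-7.234375

Subinterval widths: 0.25, 1, 1, 0.75.
Right endpoints: 0.25, 1.25, 2.25, 3.
f(0.25) = -3.4375, f(1.25) = -3.9375, f(2.25) = -2.4375, f(3) = 0.
Sum = Σ Δx_i · f(x_i).
Sum = -7.234375.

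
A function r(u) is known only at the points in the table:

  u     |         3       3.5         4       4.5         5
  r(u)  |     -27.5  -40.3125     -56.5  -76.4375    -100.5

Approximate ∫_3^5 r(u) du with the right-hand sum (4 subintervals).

-136.875

Δu = 0.5.
Sum = 0.5·[(-40.3125) + (-56.5) + (-76.4375) + (-100.5)] = -136.875.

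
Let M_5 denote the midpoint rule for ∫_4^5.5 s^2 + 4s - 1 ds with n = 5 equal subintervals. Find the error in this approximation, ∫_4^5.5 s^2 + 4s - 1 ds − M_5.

0.01125

Exact integral: ∫_4^5.5 f(s) ds = 61.125.
M_5 = 61.11375.
Error = 61.125 − 61.11375 = 0.01125.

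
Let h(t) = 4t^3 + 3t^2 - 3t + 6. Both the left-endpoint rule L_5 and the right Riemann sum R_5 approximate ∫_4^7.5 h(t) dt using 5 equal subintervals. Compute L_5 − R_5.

-1079.225

L_5 = 2707.53.
R_5 = 3786.755.
L_5 − R_5 = -1079.225.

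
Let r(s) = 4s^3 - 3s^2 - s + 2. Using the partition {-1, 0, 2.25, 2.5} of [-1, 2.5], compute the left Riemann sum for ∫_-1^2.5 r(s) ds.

Subinterval widths: 1, 2.25, 0.25.
Left endpoints: -1, 0, 2.25.
r(-1) = -4, r(0) = 2, r(2.25) = 30.125.
Sum = Σ Δs_i · r(s_i).
Sum = 8.03125.

8.03125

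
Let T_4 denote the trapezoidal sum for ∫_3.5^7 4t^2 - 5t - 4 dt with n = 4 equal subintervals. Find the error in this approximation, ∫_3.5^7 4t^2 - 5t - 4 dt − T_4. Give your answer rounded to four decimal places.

-1.7865

Exact integral: ∫_3.5^7 f(t) dt ≈ 294.291667.
T_4 = 296.078125.
Error ≈ 294.291667 − 296.078125 ≈ -1.7865.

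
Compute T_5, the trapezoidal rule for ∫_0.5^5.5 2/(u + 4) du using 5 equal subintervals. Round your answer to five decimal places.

Δu = (5.5 − 0.5)/5 = 1.
f(0.5) = 4/9, f(1.5) = 4/11, f(2.5) = 4/13, f(3.5) = 4/15, f(4.5) = 4/17, f(5.5) = 4/19.
T_5 = (Δu/2)·[f(u_0) + 2f(u_1) + ... + 2f(u_{4}) + f(u_5)].
Sum ≈ 1.50077.

1.50077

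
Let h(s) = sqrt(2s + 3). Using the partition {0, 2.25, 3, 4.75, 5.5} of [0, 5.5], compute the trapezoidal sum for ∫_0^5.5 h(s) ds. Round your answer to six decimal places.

15.629015

Subinterval widths: 2.25, 0.75, 1.75, 0.75.
h(0) ≈ 1.732051, h(2.25) ≈ 2.738613, h(3) ≈ 3.000000, h(4.75) ≈ 3.535534, h(5.5) ≈ 3.741657.
On each subinterval the trapezoid contributes (Δs_i/2)·[h(s_{i-1}) + h(s_i)].
Sum ≈ 15.629015.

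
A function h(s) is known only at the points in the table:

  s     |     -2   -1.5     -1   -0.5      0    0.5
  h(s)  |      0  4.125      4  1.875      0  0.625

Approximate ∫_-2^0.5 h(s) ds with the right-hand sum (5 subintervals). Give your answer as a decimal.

5.3125

Δs = 0.5.
Sum = 0.5·[4.125 + 4 + 1.875 + 0 + 0.625] = 5.3125.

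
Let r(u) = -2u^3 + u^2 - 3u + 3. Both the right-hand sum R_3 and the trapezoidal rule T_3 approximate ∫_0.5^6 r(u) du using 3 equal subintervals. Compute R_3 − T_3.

-378.125

R_3 ≈ -1048.2592593.
T_3 ≈ -670.1342593.
R_3 − T_3 = -378.125.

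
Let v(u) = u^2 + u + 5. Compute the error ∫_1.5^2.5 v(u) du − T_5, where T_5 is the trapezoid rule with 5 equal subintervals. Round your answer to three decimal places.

Exact integral: ∫_1.5^2.5 v(u) du ≈ 11.08333.
T_5 = 11.09.
Error ≈ 11.08333 − 11.09 ≈ -0.007.

-0.007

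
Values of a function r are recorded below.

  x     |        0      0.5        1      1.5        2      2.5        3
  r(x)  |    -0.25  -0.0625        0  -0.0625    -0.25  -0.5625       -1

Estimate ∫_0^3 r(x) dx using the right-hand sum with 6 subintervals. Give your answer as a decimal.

-0.96875

Δx = 0.5.
Sum = 0.5·[(-0.0625) + 0 + (-0.0625) + (-0.25) + (-0.5625) + (-1)] = -0.96875.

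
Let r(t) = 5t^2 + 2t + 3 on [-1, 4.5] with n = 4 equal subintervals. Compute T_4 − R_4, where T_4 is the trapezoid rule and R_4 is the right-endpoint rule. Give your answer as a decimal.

-73.734375

T_4 = 197.95703125.
R_4 = 271.69140625.
T_4 − R_4 = -73.734375.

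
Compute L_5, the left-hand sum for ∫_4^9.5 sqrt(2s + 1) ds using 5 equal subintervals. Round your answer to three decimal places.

Δs = (9.5 − 4)/5 = 1.1.
Left endpoints: 4, 5.1, 6.2, 7.3, 8.4.
f(4) ≈ 3.000, f(5.1) ≈ 3.347, f(6.2) ≈ 3.661, f(7.3) ≈ 3.950, f(8.4) ≈ 4.219.
Sum = Δs · [f(4) + f(5.1) + f(6.2) + f(7.3) + f(8.4)].
Sum ≈ 19.994.

19.994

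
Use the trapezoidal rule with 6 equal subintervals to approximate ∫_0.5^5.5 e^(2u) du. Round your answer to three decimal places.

36564.302

Δu = (5.5 − 0.5)/6 = 5/6.
f(0.5) ≈ 2.718, f(4/3) ≈ 14.392, f(13/6) ≈ 76.198, f(3) ≈ 403.429, f(23/6) ≈ 2135.950, f(14/3) ≈ 11308.765, f(5.5) ≈ 59874.142.
T_6 = (Δu/2)·[f(u_0) + 2f(u_1) + ... + 2f(u_{5}) + f(u_6)].
Sum ≈ 36564.302.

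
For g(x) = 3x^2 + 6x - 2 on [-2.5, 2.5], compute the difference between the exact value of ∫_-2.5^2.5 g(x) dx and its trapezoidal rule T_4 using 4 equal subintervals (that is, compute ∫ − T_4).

-3.90625

Exact integral: ∫_-2.5^2.5 g(x) dx = 21.25.
T_4 = 25.15625.
Error = 21.25 − 25.15625 = -3.90625.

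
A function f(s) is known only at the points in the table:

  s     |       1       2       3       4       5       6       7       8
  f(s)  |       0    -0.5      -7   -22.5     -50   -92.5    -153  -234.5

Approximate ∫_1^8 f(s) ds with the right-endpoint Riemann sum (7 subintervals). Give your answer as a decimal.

-560

Δs = 1.
Sum = 1·[(-0.5) + (-7) + (-22.5) + (-50) + (-92.5) + (-153) + (-234.5)] = -560.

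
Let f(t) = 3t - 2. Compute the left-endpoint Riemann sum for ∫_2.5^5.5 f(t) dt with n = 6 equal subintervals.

Δt = (5.5 − 2.5)/6 = 0.5.
Left endpoints: 2.5, 3, 3.5, 4, 4.5, 5.
f(2.5) = 5.5, f(3) = 7, f(3.5) = 8.5, f(4) = 10, f(4.5) = 11.5, f(5) = 13.
Sum = Δt · [f(2.5) + f(3) + f(3.5) + ...].
Sum = 27.75.

27.75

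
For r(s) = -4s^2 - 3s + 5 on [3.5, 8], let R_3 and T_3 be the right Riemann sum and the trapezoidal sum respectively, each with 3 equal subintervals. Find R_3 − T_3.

-165.375

R_3 = -852.75.
T_3 = -687.375.
R_3 − T_3 = -165.375.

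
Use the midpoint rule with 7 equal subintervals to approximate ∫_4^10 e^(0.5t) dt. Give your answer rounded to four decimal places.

Δt = (10 − 4)/7 = 6/7.
Midpoints: 31/7, 37/7, 43/7, 7, 55/7, 61/7, 67/7.
f(31/7) ≈ 9.1549, f(37/7) ≈ 14.0533, f(43/7) ≈ 21.5727, f(7) ≈ 33.1155, f(55/7) ≈ 50.8343, f(61/7) ≈ 78.0339, f(67/7) ≈ 119.7869.
Sum = Δt · [f(31/7) + f(37/7) + f(43/7) + ...].
Sum ≈ 279.9012.

279.9012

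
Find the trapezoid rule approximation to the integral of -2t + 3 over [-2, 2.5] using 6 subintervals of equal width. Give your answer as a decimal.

11.25

Δt = (2.5 − (-2))/6 = 0.75.
f(-2) = 7, f(-1.25) = 5.5, f(-0.5) = 4, f(0.25) = 2.5, f(1) = 1, f(1.75) = -0.5, f(2.5) = -2.
T_6 = (Δt/2)·[f(t_0) + 2f(t_1) + ... + 2f(t_{5}) + f(t_6)].
Sum = 11.25.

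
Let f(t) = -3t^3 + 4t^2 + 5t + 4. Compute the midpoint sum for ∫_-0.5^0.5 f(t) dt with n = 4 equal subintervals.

4.3125

Δt = (0.5 − (-0.5))/4 = 0.25.
Midpoints: -0.375, -0.125, 0.125, 0.375.
f(-0.375) = 1457/512, f(-0.125) = 1763/512, f(0.125) = 2397/512, f(0.375) = 3215/512.
Sum = Δt · [f(-0.375) + f(-0.125) + f(0.125) + f(0.375)].
Sum = 4.3125.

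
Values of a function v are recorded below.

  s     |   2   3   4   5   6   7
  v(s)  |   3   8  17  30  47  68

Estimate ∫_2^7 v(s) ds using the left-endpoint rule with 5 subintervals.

Δs = 1.
Sum = 1·[3 + 8 + 17 + 30 + 47] = 105.

105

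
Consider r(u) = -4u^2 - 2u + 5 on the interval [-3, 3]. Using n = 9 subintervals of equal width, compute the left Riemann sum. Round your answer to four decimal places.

-39.7778

Δu = (3 − (-3))/9 = 2/3.
Left endpoints: -3, -7/3, -5/3, -1, -1/3, 1/3, 1, 5/3, 7/3.
r(-3) = -25, r(-7/3) = -109/9, r(-5/3) = -25/9, r(-1) = 3, r(-1/3) = 47/9, r(1/3) = 35/9, r(1) = -1, r(5/3) = -85/9, r(7/3) = -193/9.
Sum = Δu · [r(-3) + r(-7/3) + r(-5/3) + ...].
Sum ≈ -39.7778.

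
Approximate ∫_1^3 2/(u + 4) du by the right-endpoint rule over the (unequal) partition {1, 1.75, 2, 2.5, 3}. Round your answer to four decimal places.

Subinterval widths: 0.75, 0.25, 0.5, 0.5.
Right endpoints: 1.75, 2, 2.5, 3.
f(1.75) = 8/23, f(2) = 1/3, f(2.5) = 4/13, f(3) = 2/7.
Sum = Σ Δu_i · f(u_i).
Sum ≈ 0.6409.

0.6409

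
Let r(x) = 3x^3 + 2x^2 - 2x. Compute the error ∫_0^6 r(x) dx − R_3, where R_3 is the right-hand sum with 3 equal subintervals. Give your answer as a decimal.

Exact integral: ∫_0^6 r(x) dx = 1080.
R_3 = 1904.
Error = 1080 − 1904 = -824.

-824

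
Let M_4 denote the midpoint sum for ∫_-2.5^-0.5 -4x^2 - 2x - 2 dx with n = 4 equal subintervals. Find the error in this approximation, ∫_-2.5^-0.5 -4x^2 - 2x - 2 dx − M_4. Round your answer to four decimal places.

Exact integral: ∫_-2.5^-0.5 f(x) dx ≈ -18.666667.
M_4 = -18.5.
Error ≈ -18.666667 − (-18.5) ≈ -0.1667.

-0.1667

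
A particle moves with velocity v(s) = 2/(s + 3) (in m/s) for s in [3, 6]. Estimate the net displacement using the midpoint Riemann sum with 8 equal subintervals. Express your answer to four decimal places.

0.8107

Δs = (6 − 3)/8 = 0.375.
Midpoints: 3.1875, 3.5625, 3.9375, 4.3125, 4.6875, 5.0625, 5.4375, 5.8125.
v(3.1875) = 32/99, v(3.5625) = 32/105, v(3.9375) = 32/111, v(4.3125) = 32/117, v(4.6875) = 32/123, v(5.0625) = 32/129, v(5.4375) = 32/135, v(5.8125) = 32/141.
Sum = Δs · [v(3.1875) + v(3.5625) + v(3.9375) + ...].
Sum ≈ 0.8107.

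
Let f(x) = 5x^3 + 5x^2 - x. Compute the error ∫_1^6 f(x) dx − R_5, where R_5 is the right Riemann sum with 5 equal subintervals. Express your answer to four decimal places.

Exact integral: ∫_1^6 f(x) dx ≈ 1959.583333.
R_5 = 2630.
Error ≈ 1959.583333 − 2630 ≈ -670.4167.

-670.4167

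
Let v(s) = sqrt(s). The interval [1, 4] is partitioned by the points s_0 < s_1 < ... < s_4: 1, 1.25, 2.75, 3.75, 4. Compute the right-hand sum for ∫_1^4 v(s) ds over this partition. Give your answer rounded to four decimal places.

5.2035

Subinterval widths: 0.25, 1.5, 1, 0.25.
Right endpoints: 1.25, 2.75, 3.75, 4.
v(1.25) ≈ 1.1180, v(2.75) ≈ 1.6583, v(3.75) ≈ 1.9365, v(4) ≈ 2.0000.
Sum = Σ Δs_i · v(s_i).
Sum ≈ 5.2035.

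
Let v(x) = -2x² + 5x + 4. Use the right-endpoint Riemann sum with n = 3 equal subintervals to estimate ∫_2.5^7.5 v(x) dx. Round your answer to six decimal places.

-192.962963

Δx = (7.5 − 2.5)/3 = 5/3.
Right endpoints: 25/6, 35/6, 7.5.
v(25/6) = -89/9, v(35/6) = -314/9, v(7.5) = -71.
Sum = Δx · [v(25/6) + v(35/6) + v(7.5)].
Sum ≈ -192.962963.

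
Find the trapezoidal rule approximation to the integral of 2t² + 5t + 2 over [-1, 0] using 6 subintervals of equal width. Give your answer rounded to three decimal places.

Δt = (0 − (-1))/6 = 1/6.
f(-1) = -1, f(-5/6) = -7/9, f(-2/3) = -4/9, f(-0.5) = 0, f(-1/3) = 5/9, f(-1/6) = 11/9, f(0) = 2.
T_6 = (Δt/2)·[f(t_0) + 2f(t_1) + ... + 2f(t_{5}) + f(t_6)].
Sum ≈ 0.176.

0.176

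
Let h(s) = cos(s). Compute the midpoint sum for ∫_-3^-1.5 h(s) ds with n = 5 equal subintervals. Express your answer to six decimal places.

-0.859595

Δs = (-1.5 − (-3))/5 = 0.3.
Midpoints: -2.85, -2.55, -2.25, -1.95, -1.65.
h(-2.85) ≈ -0.957787, h(-2.55) ≈ -0.830054, h(-2.25) ≈ -0.628174, h(-1.95) ≈ -0.370181, h(-1.65) ≈ -0.079121.
Sum = Δs · [h(-2.85) + h(-2.55) + h(-2.25) + h(-1.95) + h(-1.65)].
Sum ≈ -0.859595.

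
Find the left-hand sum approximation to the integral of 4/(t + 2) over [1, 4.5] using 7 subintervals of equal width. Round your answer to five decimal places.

3.27951

Δt = (4.5 − 1)/7 = 0.5.
Left endpoints: 1, 1.5, 2, 2.5, 3, 3.5, 4.
f(1) = 4/3, f(1.5) = 8/7, f(2) = 1, f(2.5) = 8/9, f(3) = 0.8, f(3.5) = 8/11, f(4) = 2/3.
Sum = Δt · [f(1) + f(1.5) + f(2) + ...].
Sum ≈ 3.27951.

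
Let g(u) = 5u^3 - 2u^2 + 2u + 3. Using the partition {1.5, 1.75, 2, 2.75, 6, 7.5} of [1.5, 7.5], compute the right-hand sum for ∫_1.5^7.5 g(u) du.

Subinterval widths: 0.25, 0.25, 0.75, 3.25, 1.5.
Right endpoints: 1.75, 2, 2.75, 6, 7.5.
g(1.75) = 27.171875, g(2) = 39, g(2.75) = 97.359375, g(6) = 1023, g(7.5) = 2014.875.
Sum = Σ Δu_i · g(u_i).
Sum = 6436.625.

6436.625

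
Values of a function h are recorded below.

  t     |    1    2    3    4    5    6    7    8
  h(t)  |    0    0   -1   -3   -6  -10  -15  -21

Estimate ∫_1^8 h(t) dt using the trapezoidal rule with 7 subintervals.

-45.5

Δt = 1.
T_7 = (1/2)·[0 + 2·0 + 2·(-1) + 2·(-3) + 2·(-6) + 2·(-10) + 2·(-15) + (-21)] = -45.5.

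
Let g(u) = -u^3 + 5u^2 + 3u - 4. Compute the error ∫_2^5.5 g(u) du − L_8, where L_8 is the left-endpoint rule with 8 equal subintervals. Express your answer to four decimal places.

Exact integral: ∫_2^5.5 g(u) du ≈ 64.567708.
L_8 ≈ 67.506592.
Error ≈ 64.567708 − 67.506592 ≈ -2.9389.

-2.9389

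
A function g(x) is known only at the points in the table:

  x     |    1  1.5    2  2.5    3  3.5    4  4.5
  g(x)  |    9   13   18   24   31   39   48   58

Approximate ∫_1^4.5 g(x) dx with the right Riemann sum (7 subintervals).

115.5

Δx = 0.5.
Sum = 0.5·[13 + 18 + 24 + 31 + 39 + 48 + 58] = 115.5.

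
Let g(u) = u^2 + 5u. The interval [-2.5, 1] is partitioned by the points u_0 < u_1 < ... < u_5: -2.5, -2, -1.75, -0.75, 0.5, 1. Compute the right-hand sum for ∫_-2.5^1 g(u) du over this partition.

Subinterval widths: 0.5, 0.25, 1, 1.25, 0.5.
Right endpoints: -2, -1.75, -0.75, 0.5, 1.
g(-2) = -6, g(-1.75) = -5.6875, g(-0.75) = -3.1875, g(0.5) = 2.75, g(1) = 6.
Sum = Σ Δu_i · g(u_i).
Sum = -1.171875.

-1.171875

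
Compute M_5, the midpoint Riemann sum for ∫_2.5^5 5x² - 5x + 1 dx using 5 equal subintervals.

137.65625

Δx = (5 − 2.5)/5 = 0.5.
Midpoints: 2.75, 3.25, 3.75, 4.25, 4.75.
f(2.75) = 25.0625, f(3.25) = 37.5625, f(3.75) = 52.5625, f(4.25) = 70.0625, f(4.75) = 90.0625.
Sum = Δx · [f(2.75) + f(3.25) + f(3.75) + f(4.25) + f(4.75)].
Sum = 137.65625.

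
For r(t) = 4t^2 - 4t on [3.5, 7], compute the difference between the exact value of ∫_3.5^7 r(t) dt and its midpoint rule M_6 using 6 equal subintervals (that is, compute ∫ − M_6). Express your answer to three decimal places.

0.397

Exact integral: ∫_3.5^7 r(t) dt ≈ 326.66667.
M_6 ≈ 326.26968.
Error ≈ 326.66667 − 326.26968 ≈ 0.397.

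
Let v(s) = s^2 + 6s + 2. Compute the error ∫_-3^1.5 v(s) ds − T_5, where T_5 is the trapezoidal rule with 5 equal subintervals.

-0.6075

Exact integral: ∫_-3^1.5 v(s) ds = -1.125.
T_5 = -0.5175.
Error = -1.125 − (-0.5175) = -0.6075.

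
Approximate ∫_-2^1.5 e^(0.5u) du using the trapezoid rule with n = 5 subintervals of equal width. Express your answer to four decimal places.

3.5339

Δu = (1.5 − (-2))/5 = 0.7.
f(-2) ≈ 0.3679, f(-1.3) ≈ 0.5220, f(-0.6) ≈ 0.7408, f(0.1) ≈ 1.0513, f(0.8) ≈ 1.4918, f(1.5) ≈ 2.1170.
T_5 = (Δu/2)·[f(u_0) + 2f(u_1) + ... + 2f(u_{4}) + f(u_5)].
Sum ≈ 3.5339.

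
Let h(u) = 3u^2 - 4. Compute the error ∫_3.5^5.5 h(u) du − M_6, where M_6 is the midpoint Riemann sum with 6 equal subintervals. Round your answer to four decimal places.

0.0556

Exact integral: ∫_3.5^5.5 h(u) du = 115.5.
M_6 ≈ 115.444444.
Error ≈ 115.5 − 115.444444 ≈ 0.0556.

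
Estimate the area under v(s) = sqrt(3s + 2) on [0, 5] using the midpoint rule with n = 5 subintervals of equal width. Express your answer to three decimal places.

14.975

Δs = (5 − 0)/5 = 1.
Midpoints: 0.5, 1.5, 2.5, 3.5, 4.5.
v(0.5) ≈ 1.871, v(1.5) ≈ 2.550, v(2.5) ≈ 3.082, v(3.5) ≈ 3.536, v(4.5) ≈ 3.937.
Sum = Δs · [v(0.5) + v(1.5) + v(2.5) + v(3.5) + v(4.5)].
Sum ≈ 14.975.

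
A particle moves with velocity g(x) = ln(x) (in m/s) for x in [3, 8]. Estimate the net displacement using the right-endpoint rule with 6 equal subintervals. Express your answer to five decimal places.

Δx = (8 − 3)/6 = 5/6.
Right endpoints: 23/6, 14/3, 5.5, 19/3, 43/6, 8.
g(23/6) ≈ 1.34373, g(14/3) ≈ 1.54045, g(5.5) ≈ 1.70475, g(19/3) ≈ 1.84583, g(43/6) ≈ 1.96944, g(8) ≈ 2.07944.
Sum = Δx · [g(23/6) + g(14/3) + g(5.5) + ...].
Sum ≈ 8.73636.

8.73636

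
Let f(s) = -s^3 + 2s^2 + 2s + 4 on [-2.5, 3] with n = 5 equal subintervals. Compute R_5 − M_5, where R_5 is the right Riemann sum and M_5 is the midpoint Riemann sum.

R_5 = 29.7.
M_5 = 41.9890625.
R_5 − M_5 = -12.2890625.

-12.2890625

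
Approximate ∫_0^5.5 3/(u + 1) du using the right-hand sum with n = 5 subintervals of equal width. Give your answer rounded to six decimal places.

Δu = (5.5 − 0)/5 = 1.1.
Right endpoints: 1.1, 2.2, 3.3, 4.4, 5.5.
f(1.1) = 10/7, f(2.2) = 0.9375, f(3.3) = 30/43, f(4.4) = 5/9, f(5.5) = 6/13.
Sum = Δu · [f(1.1) + f(2.2) + f(3.3) + f(4.4) + f(5.5)].
Sum ≈ 4.488924.

4.488924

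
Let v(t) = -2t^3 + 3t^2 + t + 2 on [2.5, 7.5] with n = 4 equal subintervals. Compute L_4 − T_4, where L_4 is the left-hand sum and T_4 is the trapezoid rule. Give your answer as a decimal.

410.9375

L_4 = -745.46875.
T_4 = -1156.40625.
L_4 − T_4 = 410.9375.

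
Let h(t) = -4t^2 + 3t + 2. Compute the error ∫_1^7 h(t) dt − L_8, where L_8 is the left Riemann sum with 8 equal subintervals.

Exact integral: ∫_1^7 h(t) dt = -372.
L_8 = -309.
Error = -372 − (-309) = -63.

-63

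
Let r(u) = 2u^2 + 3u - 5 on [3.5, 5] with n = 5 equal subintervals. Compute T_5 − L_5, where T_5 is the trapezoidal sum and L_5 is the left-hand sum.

T_5 = 66.42.
L_5 = 61.92.
T_5 − L_5 = 4.5.

4.5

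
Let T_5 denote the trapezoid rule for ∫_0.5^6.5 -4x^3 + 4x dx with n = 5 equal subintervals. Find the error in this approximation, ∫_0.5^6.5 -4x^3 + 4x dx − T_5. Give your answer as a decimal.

Exact integral: ∫_0.5^6.5 f(x) dx = -1701.
T_5 = -1761.48.
Error = -1701 − (-1761.48) = 60.48.

60.48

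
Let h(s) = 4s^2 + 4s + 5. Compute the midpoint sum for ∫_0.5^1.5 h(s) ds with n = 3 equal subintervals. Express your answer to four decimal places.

13.2963

Δs = (1.5 − 0.5)/3 = 1/3.
Midpoints: 2/3, 1, 4/3.
h(2/3) = 85/9, h(1) = 13, h(4/3) = 157/9.
Sum = Δs · [h(2/3) + h(1) + h(4/3)].
Sum ≈ 13.2963.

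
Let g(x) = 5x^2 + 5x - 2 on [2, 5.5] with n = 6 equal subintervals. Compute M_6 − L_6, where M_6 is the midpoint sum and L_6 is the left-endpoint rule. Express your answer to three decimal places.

41.897

M_6 ≈ 322.08709.
L_6 ≈ 280.19039.
M_6 − L_6 ≈ 41.897.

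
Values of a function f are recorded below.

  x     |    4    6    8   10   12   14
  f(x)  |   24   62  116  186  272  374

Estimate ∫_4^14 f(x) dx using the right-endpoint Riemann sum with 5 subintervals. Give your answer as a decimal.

2020

Δx = 2.
Sum = 2·[62 + 116 + 186 + 272 + 374] = 2020.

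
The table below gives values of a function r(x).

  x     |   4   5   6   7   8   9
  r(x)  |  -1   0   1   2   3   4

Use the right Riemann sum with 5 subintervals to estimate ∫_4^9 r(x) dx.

10

Δx = 1.
Sum = 1·[0 + 1 + 2 + 3 + 4] = 10.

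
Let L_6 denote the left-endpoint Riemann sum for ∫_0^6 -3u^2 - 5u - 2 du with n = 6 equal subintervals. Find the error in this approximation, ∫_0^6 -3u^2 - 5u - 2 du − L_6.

-66

Exact integral: ∫_0^6 f(u) du = -318.
L_6 = -252.
Error = -318 − (-252) = -66.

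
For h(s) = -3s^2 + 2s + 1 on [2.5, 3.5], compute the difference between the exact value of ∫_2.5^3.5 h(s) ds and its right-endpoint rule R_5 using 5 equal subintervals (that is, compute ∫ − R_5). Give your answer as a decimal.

1.62

Exact integral: ∫_2.5^3.5 h(s) ds = -20.25.
R_5 = -21.87.
Error = -20.25 − (-21.87) = 1.62.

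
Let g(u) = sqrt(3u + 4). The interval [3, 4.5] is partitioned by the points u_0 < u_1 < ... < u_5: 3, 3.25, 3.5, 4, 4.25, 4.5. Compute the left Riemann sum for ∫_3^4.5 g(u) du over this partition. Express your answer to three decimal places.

5.756

Subinterval widths: 0.25, 0.25, 0.5, 0.25, 0.25.
Left endpoints: 3, 3.25, 3.5, 4, 4.25.
g(3) ≈ 3.606, g(3.25) ≈ 3.708, g(3.5) ≈ 3.808, g(4) ≈ 4.000, g(4.25) ≈ 4.093.
Sum = Σ Δu_i · g(u_i).
Sum ≈ 5.756.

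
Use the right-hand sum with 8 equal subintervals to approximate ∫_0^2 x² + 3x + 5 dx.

19.9375

Δx = (2 − 0)/8 = 0.25.
Right endpoints: 0.25, 0.5, 0.75, 1, 1.25, 1.5, 1.75, 2.
f(0.25) = 5.8125, f(0.5) = 6.75, f(0.75) = 7.8125, f(1) = 9, f(1.25) = 10.3125, f(1.5) = 11.75, f(1.75) = 13.3125, f(2) = 15.
Sum = Δx · [f(0.25) + f(0.5) + f(0.75) + ...].
Sum = 19.9375.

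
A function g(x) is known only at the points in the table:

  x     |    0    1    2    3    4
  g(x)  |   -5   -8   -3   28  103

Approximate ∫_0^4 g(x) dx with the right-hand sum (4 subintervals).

Δx = 1.
Sum = 1·[(-8) + (-3) + 28 + 103] = 120.

120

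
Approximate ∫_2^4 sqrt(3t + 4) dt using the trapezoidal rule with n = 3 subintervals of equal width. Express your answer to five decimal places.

Δt = (4 − 2)/3 = 2/3.
f(2) ≈ 3.16228, f(8/3) ≈ 3.46410, f(10/3) ≈ 3.74166, f(4) ≈ 4.00000.
T_3 = (Δt/2)·[f(t_0) + 2f(t_1) + 2f(t_2) + f(t_3)].
Sum ≈ 7.19127.

7.19127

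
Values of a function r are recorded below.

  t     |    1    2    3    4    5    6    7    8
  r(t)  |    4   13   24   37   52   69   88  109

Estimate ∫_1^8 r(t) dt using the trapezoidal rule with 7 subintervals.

Δt = 1.
T_7 = (1/2)·[4 + 2·13 + 2·24 + 2·37 + 2·52 + 2·69 + 2·88 + 109] = 339.5.

339.5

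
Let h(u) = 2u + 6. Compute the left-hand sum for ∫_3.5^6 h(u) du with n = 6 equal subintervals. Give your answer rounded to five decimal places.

Δu = (6 − 3.5)/6 = 5/12.
Left endpoints: 3.5, 47/12, 13/3, 4.75, 31/6, 67/12.
h(3.5) = 13, h(47/12) = 83/6, h(13/3) = 44/3, h(4.75) = 15.5, h(31/6) = 49/3, h(67/12) = 103/6.
Sum = Δu · [h(3.5) + h(47/12) + h(13/3) + ...].
Sum ≈ 37.70833.

37.70833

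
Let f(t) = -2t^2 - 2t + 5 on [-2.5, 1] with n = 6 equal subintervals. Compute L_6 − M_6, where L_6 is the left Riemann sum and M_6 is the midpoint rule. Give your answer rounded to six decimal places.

L_6 ≈ 10.24884259.
M_6 ≈ 11.86516204.
L_6 − M_6 ≈ -1.616319.

-1.616319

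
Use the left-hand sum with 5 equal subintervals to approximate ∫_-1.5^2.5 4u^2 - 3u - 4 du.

3.44

Δu = (2.5 − (-1.5))/5 = 0.8.
Left endpoints: -1.5, -0.7, 0.1, 0.9, 1.7.
f(-1.5) = 9.5, f(-0.7) = 0.06, f(0.1) = -4.26, f(0.9) = -3.46, f(1.7) = 2.46.
Sum = Δu · [f(-1.5) + f(-0.7) + f(0.1) + f(0.9) + f(1.7)].
Sum = 3.44.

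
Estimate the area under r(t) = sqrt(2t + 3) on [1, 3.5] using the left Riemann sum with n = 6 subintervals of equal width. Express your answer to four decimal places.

6.6193

Δt = (3.5 − 1)/6 = 5/12.
Left endpoints: 1, 17/12, 11/6, 2.25, 8/3, 37/12.
r(1) ≈ 2.2361, r(17/12) ≈ 2.4152, r(11/6) ≈ 2.5820, r(2.25) ≈ 2.7386, r(8/3) ≈ 2.8868, r(37/12) ≈ 3.0277.
Sum = Δt · [r(1) + r(17/12) + r(11/6) + ...].
Sum ≈ 6.6193.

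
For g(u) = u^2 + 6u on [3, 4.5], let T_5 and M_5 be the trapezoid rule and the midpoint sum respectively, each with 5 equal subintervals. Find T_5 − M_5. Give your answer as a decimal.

0.03375

T_5 = 55.1475.
M_5 = 55.11375.
T_5 − M_5 = 0.03375.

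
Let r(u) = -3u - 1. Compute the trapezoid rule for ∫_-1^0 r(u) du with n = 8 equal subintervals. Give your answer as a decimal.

0.5

Δu = (0 − (-1))/8 = 0.125.
r(-1) = 2, r(-0.875) = 1.625, r(-0.75) = 1.25, r(-0.625) = 0.875, r(-0.5) = 0.5, r(-0.375) = 0.125, r(-0.25) = -0.25, r(-0.125) = -0.625, r(0) = -1.
T_8 = (Δu/2)·[r(u_0) + 2r(u_1) + ... + 2r(u_{7}) + r(u_8)].
Sum = 0.5.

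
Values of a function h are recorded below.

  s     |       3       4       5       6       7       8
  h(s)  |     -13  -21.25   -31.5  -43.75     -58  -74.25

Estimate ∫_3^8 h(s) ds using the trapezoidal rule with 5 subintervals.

Δs = 1.
T_5 = (1/2)·[(-13) + 2·(-21.25) + 2·(-31.5) + 2·(-43.75) + 2·(-58) + (-74.25)] = -198.125.

-198.125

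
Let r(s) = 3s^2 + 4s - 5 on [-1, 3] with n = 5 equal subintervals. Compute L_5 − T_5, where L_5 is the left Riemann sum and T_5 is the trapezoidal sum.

L_5 = 9.28.
T_5 = 25.28.
L_5 − T_5 = -16.

-16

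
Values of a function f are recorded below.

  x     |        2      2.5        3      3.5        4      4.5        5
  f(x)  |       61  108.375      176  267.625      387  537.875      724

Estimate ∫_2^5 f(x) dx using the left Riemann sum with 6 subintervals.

768.9375

Δx = 0.5.
Sum = 0.5·[61 + 108.375 + 176 + 267.625 + 387 + 537.875] = 768.9375.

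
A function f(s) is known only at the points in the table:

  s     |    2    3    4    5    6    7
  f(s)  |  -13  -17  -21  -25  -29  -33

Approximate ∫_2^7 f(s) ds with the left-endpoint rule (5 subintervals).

Δs = 1.
Sum = 1·[(-13) + (-17) + (-21) + (-25) + (-29)] = -105.

-105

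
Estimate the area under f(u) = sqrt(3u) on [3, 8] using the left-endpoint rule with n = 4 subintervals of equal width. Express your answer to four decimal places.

Δu = (8 − 3)/4 = 1.25.
Left endpoints: 3, 4.25, 5.5, 6.75.
f(3) ≈ 3.0000, f(4.25) ≈ 3.5707, f(5.5) ≈ 4.0620, f(6.75) ≈ 4.5000.
Sum = Δu · [f(3) + f(4.25) + f(5.5) + f(6.75)].
Sum ≈ 18.9159.

18.9159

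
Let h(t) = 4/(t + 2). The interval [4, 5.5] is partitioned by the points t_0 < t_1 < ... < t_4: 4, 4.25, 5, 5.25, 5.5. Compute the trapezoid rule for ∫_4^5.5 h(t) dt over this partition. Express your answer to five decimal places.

0.89365

Subinterval widths: 0.25, 0.75, 0.25, 0.25.
h(4) = 2/3, h(4.25) = 0.64, h(5) = 4/7, h(5.25) = 16/29, h(5.5) = 8/15.
On each subinterval the trapezoid contributes (Δt_i/2)·[h(t_{i-1}) + h(t_i)].
Sum ≈ 0.89365.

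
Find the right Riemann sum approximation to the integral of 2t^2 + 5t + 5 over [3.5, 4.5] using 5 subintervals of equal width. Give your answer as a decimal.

Δt = (4.5 − 3.5)/5 = 0.2.
Right endpoints: 3.7, 3.9, 4.1, 4.3, 4.5.
f(3.7) = 50.88, f(3.9) = 54.92, f(4.1) = 59.12, f(4.3) = 63.48, f(4.5) = 68.
Sum = Δt · [f(3.7) + f(3.9) + f(4.1) + f(4.3) + f(4.5)].
Sum = 59.28.

59.28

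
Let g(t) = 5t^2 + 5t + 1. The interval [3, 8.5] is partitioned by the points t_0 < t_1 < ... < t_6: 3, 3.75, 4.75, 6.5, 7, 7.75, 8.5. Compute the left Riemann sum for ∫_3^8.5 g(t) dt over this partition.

Subinterval widths: 0.75, 1, 1.75, 0.5, 0.75, 0.75.
Left endpoints: 3, 3.75, 4.75, 6.5, 7, 7.75.
g(3) = 61, g(3.75) = 90.0625, g(4.75) = 137.5625, g(6.5) = 244.75, g(7) = 281, g(7.75) = 340.0625.
Sum = Σ Δt_i · g(t_i).
Sum = 964.71875.

964.71875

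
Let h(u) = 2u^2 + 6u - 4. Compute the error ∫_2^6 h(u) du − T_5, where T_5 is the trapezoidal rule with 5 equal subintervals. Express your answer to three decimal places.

Exact integral: ∫_2^6 h(u) du ≈ 218.66667.
T_5 = 219.52.
Error ≈ 218.66667 − 219.52 ≈ -0.853.

-0.853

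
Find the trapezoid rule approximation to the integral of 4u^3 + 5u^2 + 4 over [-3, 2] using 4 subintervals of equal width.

12.03125

Δu = (2 − (-3))/4 = 1.25.
f(-3) = -59, f(-1.75) = -2.125, f(-0.5) = 4.75, f(0.75) = 8.5, f(2) = 56.
T_4 = (Δu/2)·[f(u_0) + 2f(u_1) + 2f(u_2) + 2f(u_3) + f(u_4)].
Sum = 12.03125.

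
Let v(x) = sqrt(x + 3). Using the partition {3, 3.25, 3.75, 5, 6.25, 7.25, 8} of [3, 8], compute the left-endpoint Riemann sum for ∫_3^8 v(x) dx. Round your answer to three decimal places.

14.088

Subinterval widths: 0.25, 0.5, 1.25, 1.25, 1, 0.75.
Left endpoints: 3, 3.25, 3.75, 5, 6.25, 7.25.
v(3) ≈ 2.449, v(3.25) ≈ 2.500, v(3.75) ≈ 2.598, v(5) ≈ 2.828, v(6.25) ≈ 3.041, v(7.25) ≈ 3.202.
Sum = Σ Δx_i · v(x_i).
Sum ≈ 14.088.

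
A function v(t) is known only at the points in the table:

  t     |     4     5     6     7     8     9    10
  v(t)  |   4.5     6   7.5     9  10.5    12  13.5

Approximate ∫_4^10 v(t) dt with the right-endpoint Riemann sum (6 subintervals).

58.5

Δt = 1.
Sum = 1·[6 + 7.5 + 9 + 10.5 + 12 + 13.5] = 58.5.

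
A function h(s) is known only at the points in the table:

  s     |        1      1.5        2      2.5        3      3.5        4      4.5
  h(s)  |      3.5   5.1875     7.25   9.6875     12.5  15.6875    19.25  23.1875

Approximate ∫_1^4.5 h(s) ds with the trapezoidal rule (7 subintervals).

Δs = 0.5.
T_7 = (0.5/2)·[3.5 + 2·5.1875 + 2·7.25 + 2·9.6875 + 2·12.5 + 2·15.6875 + 2·19.25 + 23.1875] = 41.453125.

41.453125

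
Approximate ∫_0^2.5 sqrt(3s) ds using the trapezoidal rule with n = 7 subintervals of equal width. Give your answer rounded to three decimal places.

Δs = (2.5 − 0)/7 = 5/14.
f(0) ≈ 0.000, f(5/14) ≈ 1.035, f(5/7) ≈ 1.464, f(15/14) ≈ 1.793, f(10/7) ≈ 2.070, f(25/14) ≈ 2.315, f(15/7) ≈ 2.535, f(2.5) ≈ 2.739.
T_7 = (Δs/2)·[f(s_0) + 2f(s_1) + ... + 2f(s_{6}) + f(s_7)].
Sum ≈ 4.493.

4.493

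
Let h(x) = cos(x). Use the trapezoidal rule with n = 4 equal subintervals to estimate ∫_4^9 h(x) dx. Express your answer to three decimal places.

1.013

Δx = (9 − 4)/4 = 1.25.
h(4) ≈ -0.654, h(5.25) ≈ 0.512, h(6.5) ≈ 0.977, h(7.75) ≈ 0.104, h(9) ≈ -0.911.
T_4 = (Δx/2)·[h(x_0) + 2h(x_1) + 2h(x_2) + 2h(x_3) + h(x_4)].
Sum ≈ 1.013.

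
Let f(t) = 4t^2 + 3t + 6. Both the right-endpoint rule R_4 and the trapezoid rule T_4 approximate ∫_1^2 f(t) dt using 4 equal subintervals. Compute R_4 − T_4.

1.875

R_4 = 21.75.
T_4 = 19.875.
R_4 − T_4 = 1.875.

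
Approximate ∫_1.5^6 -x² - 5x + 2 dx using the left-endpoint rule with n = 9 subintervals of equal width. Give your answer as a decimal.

Δx = (6 − 1.5)/9 = 0.5.
Left endpoints: 1.5, 2, 2.5, 3, 3.5, 4, 4.5, 5, 5.5.
f(1.5) = -7.75, f(2) = -12, f(2.5) = -16.75, f(3) = -22, f(3.5) = -27.75, f(4) = -34, f(4.5) = -40.75, f(5) = -48, f(5.5) = -55.75.
Sum = Δx · [f(1.5) + f(2) + f(2.5) + ...].
Sum = -132.375.

-132.375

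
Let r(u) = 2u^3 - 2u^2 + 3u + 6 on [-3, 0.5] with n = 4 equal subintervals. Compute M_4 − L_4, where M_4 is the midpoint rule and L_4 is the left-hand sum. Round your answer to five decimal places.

42.34863

M_4 ≈ -48.5556641.
L_4 ≈ -90.9042969.
M_4 − L_4 ≈ 42.34863.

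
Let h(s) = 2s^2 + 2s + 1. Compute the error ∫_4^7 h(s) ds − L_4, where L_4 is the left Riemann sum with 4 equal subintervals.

Exact integral: ∫_4^7 h(s) ds = 222.
L_4 = 195.5625.
Error = 222 − 195.5625 = 26.4375.

26.4375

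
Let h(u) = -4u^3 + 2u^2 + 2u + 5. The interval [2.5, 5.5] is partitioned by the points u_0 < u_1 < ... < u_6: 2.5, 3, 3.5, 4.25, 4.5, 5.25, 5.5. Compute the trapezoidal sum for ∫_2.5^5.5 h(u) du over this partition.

-745.3125

Subinterval widths: 0.5, 0.5, 0.75, 0.25, 0.75, 0.25.
h(2.5) = -40, h(3) = -79, h(3.5) = -135, h(4.25) = -257.4375, h(4.5) = -310, h(5.25) = -508.1875, h(5.5) = -589.
On each subinterval the trapezoid contributes (Δu_i/2)·[h(u_{i-1}) + h(u_i)].
Sum = -745.3125.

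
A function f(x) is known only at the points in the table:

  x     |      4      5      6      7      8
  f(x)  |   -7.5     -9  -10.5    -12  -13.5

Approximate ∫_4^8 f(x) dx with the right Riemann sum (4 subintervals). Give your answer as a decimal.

-45

Δx = 1.
Sum = 1·[(-9) + (-10.5) + (-12) + (-13.5)] = -45.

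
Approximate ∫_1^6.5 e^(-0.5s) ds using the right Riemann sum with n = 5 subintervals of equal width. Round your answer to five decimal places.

Δs = (6.5 − 1)/5 = 1.1.
Right endpoints: 2.1, 3.2, 4.3, 5.4, 6.5.
f(2.1) ≈ 0.34994, f(3.2) ≈ 0.20190, f(4.3) ≈ 0.11648, f(5.4) ≈ 0.06721, f(6.5) ≈ 0.03877.
Sum = Δs · [f(2.1) + f(3.2) + f(4.3) + f(5.4) + f(6.5)].
Sum ≈ 0.85173.

0.85173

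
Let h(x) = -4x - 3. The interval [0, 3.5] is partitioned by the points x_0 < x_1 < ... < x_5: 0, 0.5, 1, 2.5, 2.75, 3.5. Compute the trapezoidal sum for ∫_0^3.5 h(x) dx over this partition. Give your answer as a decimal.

Subinterval widths: 0.5, 0.5, 1.5, 0.25, 0.75.
h(0) = -3, h(0.5) = -5, h(1) = -7, h(2.5) = -13, h(2.75) = -14, h(3.5) = -17.
On each subinterval the trapezoid contributes (Δx_i/2)·[h(x_{i-1}) + h(x_i)].
Sum = -35.

-35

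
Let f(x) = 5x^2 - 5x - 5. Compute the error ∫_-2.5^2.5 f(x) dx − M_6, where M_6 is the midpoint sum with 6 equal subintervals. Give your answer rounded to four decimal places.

1.4468

Exact integral: ∫_-2.5^2.5 f(x) dx ≈ 27.083333.
M_6 ≈ 25.636574.
Error ≈ 27.083333 − 25.636574 ≈ 1.4468.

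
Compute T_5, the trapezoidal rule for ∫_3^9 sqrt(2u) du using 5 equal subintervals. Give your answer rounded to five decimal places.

20.53625

Δu = (9 − 3)/5 = 1.2.
f(3) ≈ 2.44949, f(4.2) ≈ 2.89828, f(5.4) ≈ 3.28634, f(6.6) ≈ 3.63318, f(7.8) ≈ 3.94968, f(9) ≈ 4.24264.
T_5 = (Δu/2)·[f(u_0) + 2f(u_1) + ... + 2f(u_{4}) + f(u_5)].
Sum ≈ 20.53625.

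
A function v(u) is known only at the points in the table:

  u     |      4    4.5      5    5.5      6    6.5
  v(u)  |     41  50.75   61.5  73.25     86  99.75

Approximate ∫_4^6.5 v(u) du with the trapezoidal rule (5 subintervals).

Δu = 0.5.
T_5 = (0.5/2)·[41 + 2·50.75 + 2·61.5 + 2·73.25 + 2·86 + 99.75] = 170.9375.

170.9375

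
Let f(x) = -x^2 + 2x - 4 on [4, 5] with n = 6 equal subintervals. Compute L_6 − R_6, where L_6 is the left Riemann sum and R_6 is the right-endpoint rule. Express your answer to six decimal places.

1.166667

L_6 ≈ -14.75462963.
R_6 ≈ -15.92129630.
L_6 − R_6 ≈ 1.166667.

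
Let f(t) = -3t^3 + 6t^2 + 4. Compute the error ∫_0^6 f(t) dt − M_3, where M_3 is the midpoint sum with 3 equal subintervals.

-42

Exact integral: ∫_0^6 f(t) dt = -516.
M_3 = -474.
Error = -516 − (-474) = -42.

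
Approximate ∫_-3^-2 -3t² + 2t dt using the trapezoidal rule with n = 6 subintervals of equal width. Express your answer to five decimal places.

-24.01389

Δt = (-2 − (-3))/6 = 1/6.
f(-3) = -33, f(-17/6) = -29.75, f(-8/3) = -80/3, f(-2.5) = -23.75, f(-7/3) = -21, f(-13/6) = -221/12, f(-2) = -16.
T_6 = (Δt/2)·[f(t_0) + 2f(t_1) + ... + 2f(t_{5}) + f(t_6)].
Sum ≈ -24.01389.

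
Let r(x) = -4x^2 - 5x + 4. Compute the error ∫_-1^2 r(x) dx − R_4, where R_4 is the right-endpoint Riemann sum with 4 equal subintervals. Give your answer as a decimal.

11.25

Exact integral: ∫_-1^2 r(x) dx = -7.5.
R_4 = -18.75.
Error = -7.5 − (-18.75) = 11.25.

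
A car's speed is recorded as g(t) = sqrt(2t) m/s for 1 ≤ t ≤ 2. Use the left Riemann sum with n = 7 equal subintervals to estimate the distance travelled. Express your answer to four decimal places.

1.6817

Δt = (2 − 1)/7 = 1/7.
Left endpoints: 1, 8/7, 9/7, 10/7, 11/7, 12/7, 13/7.
g(1) ≈ 1.4142, g(8/7) ≈ 1.5119, g(9/7) ≈ 1.6036, g(10/7) ≈ 1.6903, g(11/7) ≈ 1.7728, g(12/7) ≈ 1.8516, g(13/7) ≈ 1.9272.
Sum = Δt · [g(1) + g(8/7) + g(9/7) + ...].
Sum ≈ 1.6817.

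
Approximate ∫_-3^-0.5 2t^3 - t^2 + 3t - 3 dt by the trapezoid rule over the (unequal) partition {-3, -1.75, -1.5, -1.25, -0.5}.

-75.5078125

Subinterval widths: 1.25, 0.25, 0.25, 0.75.
f(-3) = -75, f(-1.75) = -22.03125, f(-1.5) = -16.5, f(-1.25) = -12.21875, f(-0.5) = -5.
On each subinterval the trapezoid contributes (Δt_i/2)·[f(t_{i-1}) + f(t_i)].
Sum = -75.5078125.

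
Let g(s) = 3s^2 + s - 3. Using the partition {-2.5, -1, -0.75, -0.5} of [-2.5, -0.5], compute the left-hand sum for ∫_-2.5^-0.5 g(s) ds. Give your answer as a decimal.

Subinterval widths: 1.5, 0.25, 0.25.
Left endpoints: -2.5, -1, -0.75.
g(-2.5) = 13.25, g(-1) = -1, g(-0.75) = -2.0625.
Sum = Σ Δs_i · g(s_i).
Sum = 19.109375.

19.109375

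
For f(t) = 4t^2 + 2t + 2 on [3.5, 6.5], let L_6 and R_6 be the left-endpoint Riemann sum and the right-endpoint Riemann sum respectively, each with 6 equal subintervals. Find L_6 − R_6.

-63

L_6 = 314.
R_6 = 377.
L_6 − R_6 = -63.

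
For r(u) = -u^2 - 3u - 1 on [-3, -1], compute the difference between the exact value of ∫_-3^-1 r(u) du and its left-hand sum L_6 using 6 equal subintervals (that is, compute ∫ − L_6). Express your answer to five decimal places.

Exact integral: ∫_-3^-1 r(u) du ≈ 1.3333333.
L_6 ≈ 0.9629630.
Error ≈ 1.3333333 − 0.9629630 ≈ 0.37037.

0.37037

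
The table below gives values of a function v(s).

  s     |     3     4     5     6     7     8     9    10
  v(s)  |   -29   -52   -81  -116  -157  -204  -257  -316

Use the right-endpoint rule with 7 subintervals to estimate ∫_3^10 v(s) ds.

Δs = 1.
Sum = 1·[(-52) + (-81) + (-116) + (-157) + (-204) + (-257) + (-316)] = -1183.

-1183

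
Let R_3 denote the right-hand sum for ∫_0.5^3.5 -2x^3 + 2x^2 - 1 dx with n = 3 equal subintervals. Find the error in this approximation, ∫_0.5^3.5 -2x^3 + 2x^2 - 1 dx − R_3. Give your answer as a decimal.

Exact integral: ∫_0.5^3.5 f(x) dx = -49.5.
R_3 = -85.25.
Error = -49.5 − (-85.25) = 35.75.

35.75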